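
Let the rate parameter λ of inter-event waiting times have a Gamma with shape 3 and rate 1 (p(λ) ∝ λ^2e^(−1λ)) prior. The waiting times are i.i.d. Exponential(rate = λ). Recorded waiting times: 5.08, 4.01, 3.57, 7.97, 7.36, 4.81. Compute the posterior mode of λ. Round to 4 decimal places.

λ̂_MAP = 0.2367

The Exponential(rate=λ) likelihood is ∝ λ^n e^(−λΣtᵢ). Here n = 6 and Σtᵢ = 5.08 + 4.01 + 3.57 + 7.97 + 7.36 + 4.81 = 32.80.
Posterior ∝ λ^2e^(−1λ) · λ^6e^(−32.80λ) = λ^8e^(−33.80λ), i.e. Gamma(9, 33.80).
Mode = (a−1)/b = 8/33.80 ≈ 0.2367.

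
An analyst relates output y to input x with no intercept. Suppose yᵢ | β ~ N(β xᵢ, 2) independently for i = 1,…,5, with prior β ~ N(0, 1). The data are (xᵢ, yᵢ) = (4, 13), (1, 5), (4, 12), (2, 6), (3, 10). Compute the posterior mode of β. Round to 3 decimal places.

log p(β | y) = −Σ(yᵢ − βxᵢ)²/(2·2) − β²/(2·1) + const.
Setting the derivative to zero: Σxᵢ(yᵢ − βxᵢ)/2 − β/1 = 0, so β = Σxᵢyᵢ / (Σxᵢ² + σ²/τ²).
Σxᵢyᵢ = 4·13 + 1·5 + 4·12 + 2·6 + 3·10 = 147; Σxᵢ² = 46; σ²/τ² = 2.
β̂_MAP = 147 / (46 + 2) = 147/48 ≈ 3.063.

β̂_MAP = 3.063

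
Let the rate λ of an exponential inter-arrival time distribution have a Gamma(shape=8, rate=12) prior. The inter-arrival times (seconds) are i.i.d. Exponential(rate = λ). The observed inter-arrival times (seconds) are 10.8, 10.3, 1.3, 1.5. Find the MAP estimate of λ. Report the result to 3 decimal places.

λ̂_MAP = 0.306

The Exponential(rate=λ) likelihood is ∝ λ^n e^(−λΣtᵢ). Here n = 4 and Σtᵢ = 10.8 + 10.3 + 1.3 + 1.5 = 23.9.
Posterior ∝ λ^7e^(−12λ) · λ^4e^(−23.9λ) = λ^11e^(−35.9λ), i.e. Gamma(12, 35.9).
Mode = (a−1)/b = 11/35.9 ≈ 0.306.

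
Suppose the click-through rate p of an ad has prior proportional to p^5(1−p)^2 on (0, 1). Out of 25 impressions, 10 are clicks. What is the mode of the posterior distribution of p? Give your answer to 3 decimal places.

The prior density ∝ p^5(1−p)^2 is the kernel of Beta(6, 3).
Data: 10 successes in 25 trials. The binomial likelihood contributes p^10(1−p)^15, so the posterior is Beta(6+10, 3+15) = Beta(16, 18).
For Beta(a, b) with a, b > 1 the mode is (a−1)/(a+b−2) = 15/32 ≈ 0.469.

p̂_MAP = 0.469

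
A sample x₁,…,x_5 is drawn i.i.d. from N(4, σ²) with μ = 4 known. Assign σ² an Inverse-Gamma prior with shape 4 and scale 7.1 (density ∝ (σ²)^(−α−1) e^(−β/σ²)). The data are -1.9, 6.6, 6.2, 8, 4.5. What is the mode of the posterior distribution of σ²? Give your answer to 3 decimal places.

Sum of squared deviations about the known mean: SS = (-1.9−4)² + (6.6−4)² + (6.2−4)² + (8−4)² + (4.5−4)² = 62.66.
The Normal likelihood contributes (σ²)^(−n/2) exp(−SS/(2σ²)), so the posterior is Inverse-Gamma(α + n/2, β + SS/2) = Inverse-Gamma(6.5, 38.43).
The mode of Inverse-Gamma(a, b) is b/(a+1) = 38.43/7.5 ≈ 5.124.

σ̂²_MAP = 5.124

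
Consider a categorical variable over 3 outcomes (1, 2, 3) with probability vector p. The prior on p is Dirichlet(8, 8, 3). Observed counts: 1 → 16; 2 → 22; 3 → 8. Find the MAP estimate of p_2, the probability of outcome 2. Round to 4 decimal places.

MAP estimate: 0.4677

The posterior is Dirichlet(αᵢ + nᵢ) = Dirichlet(24, 30, 11).
For a Dirichlet(a₁,…,a_K) with all aᵢ > 1, the mode has j-th component (aⱼ − 1)/(Σaᵢ − K).
Here Σaᵢ = 65 and K = 3, so p_2 = (30 − 1)/(65 − 3) = 29/62 ≈ 0.4677.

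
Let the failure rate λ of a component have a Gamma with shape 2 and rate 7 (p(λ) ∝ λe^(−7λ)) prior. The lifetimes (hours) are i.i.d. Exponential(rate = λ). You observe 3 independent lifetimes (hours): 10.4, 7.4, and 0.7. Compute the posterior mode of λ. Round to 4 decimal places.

The Exponential(rate=λ) likelihood is ∝ λ^n e^(−λΣtᵢ). Here n = 3 and Σtᵢ = 10.4 + 7.4 + 0.7 = 18.5.
Posterior ∝ λe^(−7λ) · λ^3e^(−18.5λ) = λ^4e^(−25.5λ), i.e. Gamma(5, 25.5).
Mode = (a−1)/b = 4/25.5 ≈ 0.1569.

λ̂_MAP = 0.1569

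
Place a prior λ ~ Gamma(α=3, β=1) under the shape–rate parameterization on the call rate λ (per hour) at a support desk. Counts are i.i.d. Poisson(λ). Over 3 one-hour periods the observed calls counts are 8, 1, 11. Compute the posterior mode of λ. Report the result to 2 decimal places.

λ̂_MAP = 5.50

Σxᵢ = 8+1+11 = 20, with n = 3.
Posterior ∝ λ^2e^(−1λ) · λ^20e^(−3λ) = λ^22e^(−4λ), i.e. Gamma(shape=23, rate=4).
The mode of a Gamma(a, b) with a ≥ 1 (shape–rate) is (a−1)/b = 22/4 ≈ 5.50.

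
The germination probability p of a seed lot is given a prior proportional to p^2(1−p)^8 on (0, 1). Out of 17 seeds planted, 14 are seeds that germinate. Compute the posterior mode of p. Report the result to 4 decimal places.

The prior density ∝ p^2(1−p)^8 is the kernel of Beta(3, 9).
Data: 14 successes in 17 trials. The binomial likelihood contributes p^14(1−p)^3, so the posterior is Beta(3+14, 9+3) = Beta(17, 12).
For Beta(a, b) with a, b > 1 the mode is (a−1)/(a+b−2) = 16/27 ≈ 0.5926.

p̂_MAP = 0.5926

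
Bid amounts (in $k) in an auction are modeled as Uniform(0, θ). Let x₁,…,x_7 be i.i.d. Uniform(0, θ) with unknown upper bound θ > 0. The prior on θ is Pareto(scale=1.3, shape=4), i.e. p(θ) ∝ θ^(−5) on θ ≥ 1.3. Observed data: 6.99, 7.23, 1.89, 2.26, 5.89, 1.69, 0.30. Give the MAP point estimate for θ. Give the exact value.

θ̂_MAP = 7.23

The Uniform(0, θ) likelihood is θ^(−n) for θ ≥ max(xᵢ), zero otherwise. Here max(xᵢ) = 7.23.
Posterior ∝ θ^(−5) · θ^(−7) = θ^(−12) on θ ≥ max(1.3, 7.23) = 7.23.
This density is strictly decreasing in θ, so the posterior mode lies at the lower boundary of the support.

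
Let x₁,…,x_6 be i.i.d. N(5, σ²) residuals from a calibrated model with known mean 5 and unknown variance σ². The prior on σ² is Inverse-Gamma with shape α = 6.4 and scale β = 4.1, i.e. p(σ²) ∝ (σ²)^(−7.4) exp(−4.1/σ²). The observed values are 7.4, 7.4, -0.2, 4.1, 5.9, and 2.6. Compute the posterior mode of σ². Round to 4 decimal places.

Sum of squared deviations about the known mean: SS = (7.4−5)² + (7.4−5)² + (-0.2−5)² + (4.1−5)² + (5.9−5)² + (2.6−5)² = 45.94.
The Normal likelihood contributes (σ²)^(−n/2) exp(−SS/(2σ²)), so the posterior is Inverse-Gamma(α + n/2, β + SS/2) = Inverse-Gamma(9.4, 27.07).
The mode of Inverse-Gamma(a, b) is b/(a+1) = 27.07/10.4 ≈ 2.6029.

σ̂²_MAP = 2.6029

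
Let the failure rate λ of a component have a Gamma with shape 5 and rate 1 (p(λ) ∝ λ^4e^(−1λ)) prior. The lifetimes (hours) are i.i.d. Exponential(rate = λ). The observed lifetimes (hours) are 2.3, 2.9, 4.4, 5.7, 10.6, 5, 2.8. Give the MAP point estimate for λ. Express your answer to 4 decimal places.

λ̂_MAP = 0.3170

The Exponential(rate=λ) likelihood is ∝ λ^n e^(−λΣtᵢ). Here n = 7 and Σtᵢ = 2.3 + 2.9 + 4.4 + 5.7 + 10.6 + 5 + 2.8 = 33.7.
Posterior ∝ λ^4e^(−1λ) · λ^7e^(−33.7λ) = λ^11e^(−34.7λ), i.e. Gamma(12, 34.7).
Mode = (a−1)/b = 11/34.7 ≈ 0.3170.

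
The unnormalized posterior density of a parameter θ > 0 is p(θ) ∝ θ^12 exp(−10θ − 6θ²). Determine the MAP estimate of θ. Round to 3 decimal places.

ℓ'(θ) = 12/θ − 10 − 12θ. Setting this to zero and multiplying by θ: 12θ² + 10θ − 12 = 0.
θ = (−10 + √(10² + 4·12·12)) / (2·12) = (−10 + √676) / 24 = (−10 + 26)/24 = 2/3.
ℓ''(θ) = −12/θ² − 12 < 0, confirming a maximum.

θ̂_MAP = 0.667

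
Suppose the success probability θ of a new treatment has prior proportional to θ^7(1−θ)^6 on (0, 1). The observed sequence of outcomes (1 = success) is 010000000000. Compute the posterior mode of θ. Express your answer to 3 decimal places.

The prior density ∝ θ^7(1−θ)^6 is the kernel of Beta(8, 7).
Data: 1 success in 12 trials (from the sequence). The binomial likelihood contributes θ(1−θ)^11, so the posterior is Beta(8+1, 7+11) = Beta(9, 18).
For Beta(a, b) with a, b > 1 the mode is (a−1)/(a+b−2) = 8/25 ≈ 0.320.

θ̂_MAP = 0.320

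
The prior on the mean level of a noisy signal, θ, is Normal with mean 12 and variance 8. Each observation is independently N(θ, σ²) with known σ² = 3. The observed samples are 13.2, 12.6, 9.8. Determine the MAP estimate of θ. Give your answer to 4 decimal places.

n = 3; x̄ = (13.2 + 12.6 + 9.8)/3 = 35.6/3 = 178/15 ≈ 11.8667.
For a Normal prior and Normal likelihood with known variance, the posterior is Normal; its mode equals its mean, the precision-weighted average.
Prior precision 1/σ₀² = 1/8 = 0.125; data precision n/σ² = 3/3 = 1.
θ̂ = (0.125·12 + 1·(178/15)) / (0.125 + 1) = (401/30)/1.125 = 1604/135 ≈ 11.8815.

θ̂_MAP = 11.8815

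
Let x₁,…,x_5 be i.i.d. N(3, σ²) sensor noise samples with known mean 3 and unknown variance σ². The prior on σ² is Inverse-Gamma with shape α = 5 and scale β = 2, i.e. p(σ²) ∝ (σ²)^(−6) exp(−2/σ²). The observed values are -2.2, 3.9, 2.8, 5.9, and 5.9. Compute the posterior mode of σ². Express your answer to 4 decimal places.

σ̂²_MAP = 2.8653

Sum of squared deviations about the known mean: SS = (-2.2−3)² + (3.9−3)² + (2.8−3)² + (5.9−3)² + (5.9−3)² = 44.71.
The Normal likelihood contributes (σ²)^(−n/2) exp(−SS/(2σ²)), so the posterior is Inverse-Gamma(α + n/2, β + SS/2) = Inverse-Gamma(7.5, 24.355).
The mode of Inverse-Gamma(a, b) is b/(a+1) = 24.355/8.5 ≈ 2.8653.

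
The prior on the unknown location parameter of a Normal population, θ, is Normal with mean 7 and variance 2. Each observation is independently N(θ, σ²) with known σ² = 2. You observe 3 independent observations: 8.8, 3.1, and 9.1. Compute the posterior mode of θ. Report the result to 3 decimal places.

n = 3; x̄ = (8.8 + 3.1 + 9.1)/3 = 21/3 = 7.
For a Normal prior and Normal likelihood with known variance, the posterior is Normal; its mode equals its mean, the precision-weighted average.
Prior precision 1/σ₀² = 1/2 = 0.5; data precision n/σ² = 3/2 = 1.5.
θ̂ = (0.5·7 + 1.5·7) / (0.5 + 1.5) = 14/2 = 7.000.

θ̂_MAP = 7.000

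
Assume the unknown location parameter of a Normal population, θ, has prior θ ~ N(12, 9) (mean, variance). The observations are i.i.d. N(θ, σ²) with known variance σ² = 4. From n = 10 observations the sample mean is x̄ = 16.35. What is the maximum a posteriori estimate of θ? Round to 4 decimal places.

n = 10, x̄ = 16.35.
For a Normal prior and Normal likelihood with known variance, the posterior is Normal; its mode equals its mean, the precision-weighted average.
Prior precision 1/σ₀² = 1/9; data precision n/σ² = 10/4 = 2.5.
θ̂ = ((1/9)·12 + 2.5·16.35) / (1/9 + 2.5) = (1013/24)/(47/18) = 3039/188 ≈ 16.1649.

θ̂_MAP = 16.1649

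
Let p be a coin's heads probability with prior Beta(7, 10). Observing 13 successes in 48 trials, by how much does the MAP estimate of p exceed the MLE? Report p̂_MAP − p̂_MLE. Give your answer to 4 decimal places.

MAP − MLE = 0.0308

Posterior is Beta(20, 45); MAP = (20−1)/(65−2) = 19/63 ≈ 0.30159.
MLE ignores the prior: p̂_MLE = k/n = 13/48 ≈ 0.27083.
Difference = 19/63 − 13/48 = 31/1008 ≈ 0.0308.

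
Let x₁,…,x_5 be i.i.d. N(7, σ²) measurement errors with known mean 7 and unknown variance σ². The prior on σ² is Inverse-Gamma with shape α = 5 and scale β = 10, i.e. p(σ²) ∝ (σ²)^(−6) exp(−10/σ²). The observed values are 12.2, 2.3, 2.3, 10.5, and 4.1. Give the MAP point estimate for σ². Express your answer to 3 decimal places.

Sum of squared deviations about the known mean: SS = (12.2−7)² + (2.3−7)² + (2.3−7)² + (10.5−7)² + (4.1−7)² = 91.88.
The Normal likelihood contributes (σ²)^(−n/2) exp(−SS/(2σ²)), so the posterior is Inverse-Gamma(α + n/2, β + SS/2) = Inverse-Gamma(7.5, 55.94).
The mode of Inverse-Gamma(a, b) is b/(a+1) = 55.94/8.5 ≈ 6.581.

σ̂²_MAP = 6.581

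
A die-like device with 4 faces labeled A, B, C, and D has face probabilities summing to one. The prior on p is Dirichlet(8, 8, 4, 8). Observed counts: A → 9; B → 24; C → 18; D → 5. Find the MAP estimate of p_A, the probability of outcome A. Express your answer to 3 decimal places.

MAP estimate of p_A = 0.200

The posterior is Dirichlet(αᵢ + nᵢ) = Dirichlet(17, 32, 22, 13).
For a Dirichlet(a₁,…,a_K) with all aᵢ > 1, the mode has j-th component (aⱼ − 1)/(Σaᵢ − K).
Here Σaᵢ = 84 and K = 4, so p_A = (17 − 1)/(84 − 4) = 16/80 ≈ 0.200.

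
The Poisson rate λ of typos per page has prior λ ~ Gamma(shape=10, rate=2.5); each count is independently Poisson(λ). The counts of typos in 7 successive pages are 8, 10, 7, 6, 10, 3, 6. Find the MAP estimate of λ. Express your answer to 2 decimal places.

λ̂_MAP = 6.21

Σxᵢ = 8+10+7+6+10+3+6 = 50, with n = 7.
Posterior ∝ λ^9e^(−2.5λ) · λ^50e^(−7λ) = λ^59e^(−9.5λ), i.e. Gamma(shape=60, rate=9.5).
The mode of a Gamma(a, b) with a ≥ 1 (shape–rate) is (a−1)/b = 59/9.5 ≈ 6.21.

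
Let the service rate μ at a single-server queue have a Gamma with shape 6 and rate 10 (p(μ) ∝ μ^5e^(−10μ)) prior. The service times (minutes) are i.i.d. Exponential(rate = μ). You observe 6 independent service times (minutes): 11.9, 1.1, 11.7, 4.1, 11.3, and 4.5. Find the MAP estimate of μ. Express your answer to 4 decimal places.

μ̂_MAP = 0.2015

The Exponential(rate=μ) likelihood is ∝ μ^n e^(−μΣtᵢ). Here n = 6 and Σtᵢ = 11.9 + 1.1 + 11.7 + 4.1 + 11.3 + 4.5 = 44.6.
Posterior ∝ μ^5e^(−10μ) · μ^6e^(−44.6μ) = μ^11e^(−54.6μ), i.e. Gamma(12, 54.6).
Mode = (a−1)/b = 11/54.6 ≈ 0.2015.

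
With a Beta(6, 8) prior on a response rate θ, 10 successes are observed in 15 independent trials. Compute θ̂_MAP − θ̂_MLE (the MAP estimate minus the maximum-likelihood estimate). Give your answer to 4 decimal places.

Posterior is Beta(16, 13); MAP = (16−1)/(29−2) = 15/27 ≈ 0.55556.
MLE ignores the prior: θ̂_MLE = k/n = 10/15 ≈ 0.66667.
Difference = 15/27 − 10/15 = -1/9 ≈ -0.1111.

MAP − MLE = -0.1111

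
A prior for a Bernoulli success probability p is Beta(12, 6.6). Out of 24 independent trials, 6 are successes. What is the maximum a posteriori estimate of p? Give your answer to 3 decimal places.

Prior: Beta(12, 6.6).
Data: 6 successes in 24 trials. The binomial likelihood contributes p^6(1−p)^18, so the posterior is Beta(12+6, 6.6+18) = Beta(18, 24.6).
For Beta(a, b) with a, b > 1 the mode is (a−1)/(a+b−2) = 17/40.6 ≈ 0.419.

p̂_MAP = 0.419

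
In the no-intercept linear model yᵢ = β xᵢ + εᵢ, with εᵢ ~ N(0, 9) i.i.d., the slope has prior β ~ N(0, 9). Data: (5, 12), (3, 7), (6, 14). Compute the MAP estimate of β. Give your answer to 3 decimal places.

log p(β | y) = −Σ(yᵢ − βxᵢ)²/(2·9) − β²/(2·9) + const.
Setting the derivative to zero: Σxᵢ(yᵢ − βxᵢ)/9 − β/9 = 0, so β = Σxᵢyᵢ / (Σxᵢ² + σ²/τ²).
Σxᵢyᵢ = 5·12 + 3·7 + 6·14 = 165; Σxᵢ² = 70; σ²/τ² = 1.
β̂_MAP = 165 / (70 + 1) = 165/71 ≈ 2.324.

β̂_MAP = 2.324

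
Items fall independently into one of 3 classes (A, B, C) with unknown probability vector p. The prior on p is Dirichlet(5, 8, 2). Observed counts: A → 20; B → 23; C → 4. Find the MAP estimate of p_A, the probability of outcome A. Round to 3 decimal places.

MAP estimate of p_A = 0.407

The posterior is Dirichlet(αᵢ + nᵢ) = Dirichlet(25, 31, 6).
For a Dirichlet(a₁,…,a_K) with all aᵢ > 1, the mode has j-th component (aⱼ − 1)/(Σaᵢ − K).
Here Σaᵢ = 62 and K = 3, so p_A = (25 − 1)/(62 − 3) = 24/59 ≈ 0.407.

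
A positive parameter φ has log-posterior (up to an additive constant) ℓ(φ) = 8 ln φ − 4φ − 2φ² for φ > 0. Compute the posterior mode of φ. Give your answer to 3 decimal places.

φ̂_MAP = 1.000

ℓ'(φ) = 8/φ − 4 − 4φ. Setting this to zero and multiplying by φ: 4φ² + 4φ − 8 = 0.
φ = (−4 + √(4² + 4·4·8)) / (2·4) = (−4 + √144) / 8 = (−4 + 12)/8 = 1.
ℓ''(φ) = −8/φ² − 4 < 0, confirming a maximum.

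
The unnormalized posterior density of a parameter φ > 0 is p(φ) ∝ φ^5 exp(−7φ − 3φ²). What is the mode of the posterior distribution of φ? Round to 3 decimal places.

φ̂_MAP = 0.500

ℓ'(φ) = 5/φ − 7 − 6φ. Setting this to zero and multiplying by φ: 6φ² + 7φ − 5 = 0.
φ = (−7 + √(7² + 4·6·5)) / (2·6) = (−7 + √169) / 12 = (−7 + 13)/12 = 1/2.
ℓ''(φ) = −5/φ² − 6 < 0, confirming a maximum.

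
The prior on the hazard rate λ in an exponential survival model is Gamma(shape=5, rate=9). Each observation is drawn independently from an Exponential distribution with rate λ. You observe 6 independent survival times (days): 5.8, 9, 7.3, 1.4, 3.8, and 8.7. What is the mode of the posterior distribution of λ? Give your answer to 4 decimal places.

λ̂_MAP = 0.2222

The Exponential(rate=λ) likelihood is ∝ λ^n e^(−λΣtᵢ). Here n = 6 and Σtᵢ = 5.8 + 9 + 7.3 + 1.4 + 3.8 + 8.7 = 36.
Posterior ∝ λ^4e^(−9λ) · λ^6e^(−36λ) = λ^10e^(−45λ), i.e. Gamma(11, 45).
Mode = (a−1)/b = 10/45 ≈ 0.2222.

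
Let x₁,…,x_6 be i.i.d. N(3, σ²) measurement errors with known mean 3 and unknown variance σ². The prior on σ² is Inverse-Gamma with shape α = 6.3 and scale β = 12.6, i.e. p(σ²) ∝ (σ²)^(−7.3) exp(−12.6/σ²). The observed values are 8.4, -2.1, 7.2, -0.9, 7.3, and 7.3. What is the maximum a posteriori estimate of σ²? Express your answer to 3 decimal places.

Sum of squared deviations about the known mean: SS = (8.4−3)² + (-2.1−3)² + (7.2−3)² + (-0.9−3)² + (7.3−3)² + (7.3−3)² = 125.
The Normal likelihood contributes (σ²)^(−n/2) exp(−SS/(2σ²)), so the posterior is Inverse-Gamma(α + n/2, β + SS/2) = Inverse-Gamma(9.3, 75.1).
The mode of Inverse-Gamma(a, b) is b/(a+1) = 75.1/10.3 ≈ 7.291.

σ̂²_MAP = 7.291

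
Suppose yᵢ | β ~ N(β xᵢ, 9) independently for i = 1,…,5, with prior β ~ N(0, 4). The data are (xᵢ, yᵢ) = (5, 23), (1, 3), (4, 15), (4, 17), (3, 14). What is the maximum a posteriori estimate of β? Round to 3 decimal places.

log p(β | y) = −Σ(yᵢ − βxᵢ)²/(2·9) − β²/(2·4) + const.
Setting the derivative to zero: Σxᵢ(yᵢ − βxᵢ)/9 − β/4 = 0, so β = Σxᵢyᵢ / (Σxᵢ² + σ²/τ²).
Σxᵢyᵢ = 5·23 + 1·3 + 4·15 + 4·17 + 3·14 = 288; Σxᵢ² = 67; σ²/τ² = 2.25.
β̂_MAP = 288 / (67 + 2.25) = 288/69.25 ≈ 4.159.

β̂_MAP = 4.159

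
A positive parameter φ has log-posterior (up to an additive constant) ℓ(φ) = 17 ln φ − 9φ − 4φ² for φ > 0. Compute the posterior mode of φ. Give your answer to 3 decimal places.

ℓ'(φ) = 17/φ − 9 − 8φ. Setting this to zero and multiplying by φ: 8φ² + 9φ − 17 = 0.
φ = (−9 + √(9² + 4·8·17)) / (2·8) = (−9 + √625) / 16 = (−9 + 25)/16 = 1.
ℓ''(φ) = −17/φ² − 8 < 0, confirming a maximum.

φ̂_MAP = 1.000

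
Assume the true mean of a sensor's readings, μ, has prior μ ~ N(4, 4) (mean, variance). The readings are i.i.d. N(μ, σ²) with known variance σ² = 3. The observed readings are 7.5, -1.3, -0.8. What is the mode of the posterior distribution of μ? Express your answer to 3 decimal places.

μ̂_MAP = 2.240

n = 3; x̄ = (7.5 + (-1.3) + (-0.8))/3 = 5.4/3 = 1.8.
For a Normal prior and Normal likelihood with known variance, the posterior is Normal; its mode equals its mean, the precision-weighted average.
Prior precision 1/σ₀² = 1/4 = 0.25; data precision n/σ² = 3/3 = 1.
μ̂ = (0.25·4 + 1·1.8) / (0.25 + 1) = 2.8/1.25 = 2.240.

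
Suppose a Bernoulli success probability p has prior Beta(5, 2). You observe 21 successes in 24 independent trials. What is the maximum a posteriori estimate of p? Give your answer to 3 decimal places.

p̂_MAP = 0.862

Prior: Beta(5, 2).
Data: 21 successes in 24 trials. The binomial likelihood contributes p^21(1−p)^3, so the posterior is Beta(5+21, 2+3) = Beta(26, 5).
For Beta(a, b) with a, b > 1 the mode is (a−1)/(a+b−2) = 25/29 ≈ 0.862.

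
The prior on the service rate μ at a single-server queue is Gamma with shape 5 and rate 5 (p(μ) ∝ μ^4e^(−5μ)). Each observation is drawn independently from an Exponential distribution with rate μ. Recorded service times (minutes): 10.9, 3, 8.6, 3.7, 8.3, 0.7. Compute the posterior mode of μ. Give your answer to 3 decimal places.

μ̂_MAP = 0.249

The Exponential(rate=μ) likelihood is ∝ μ^n e^(−μΣtᵢ). Here n = 6 and Σtᵢ = 10.9 + 3 + 8.6 + 3.7 + 8.3 + 0.7 = 35.2.
Posterior ∝ μ^4e^(−5μ) · μ^6e^(−35.2μ) = μ^10e^(−40.2μ), i.e. Gamma(11, 40.2).
Mode = (a−1)/b = 10/40.2 ≈ 0.249.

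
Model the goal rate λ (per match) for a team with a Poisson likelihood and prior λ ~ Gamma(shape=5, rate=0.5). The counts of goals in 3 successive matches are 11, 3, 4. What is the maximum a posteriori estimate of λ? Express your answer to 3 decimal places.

λ̂_MAP = 6.286

Σxᵢ = 11+3+4 = 18, with n = 3.
Posterior ∝ λ^4e^(−0.5λ) · λ^18e^(−3λ) = λ^22e^(−3.5λ), i.e. Gamma(shape=23, rate=3.5).
The mode of a Gamma(a, b) with a ≥ 1 (shape–rate) is (a−1)/b = 22/3.5 ≈ 6.286.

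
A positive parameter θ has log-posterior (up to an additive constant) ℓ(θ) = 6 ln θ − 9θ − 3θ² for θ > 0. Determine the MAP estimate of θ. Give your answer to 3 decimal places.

θ̂_MAP = 0.500

ℓ'(θ) = 6/θ − 9 − 6θ. Setting this to zero and multiplying by θ: 6θ² + 9θ − 6 = 0.
θ = (−9 + √(9² + 4·6·6)) / (2·6) = (−9 + √225) / 12 = (−9 + 15)/12 = 1/2.
ℓ''(θ) = −6/θ² − 6 < 0, confirming a maximum.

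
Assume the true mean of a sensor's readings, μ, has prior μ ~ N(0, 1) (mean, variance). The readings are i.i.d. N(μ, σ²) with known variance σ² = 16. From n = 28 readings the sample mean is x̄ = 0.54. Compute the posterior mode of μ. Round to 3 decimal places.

n = 28, x̄ = 0.54.
For a Normal prior and Normal likelihood with known variance, the posterior is Normal; its mode equals its mean, the precision-weighted average.
Prior precision 1/σ₀² = 1/1 = 1; data precision n/σ² = 28/16 = 1.75.
μ̂ = (1·0 + 1.75·0.54) / (1 + 1.75) = 0.945/2.75 = 189/550 ≈ 0.344.

μ̂_MAP = 0.344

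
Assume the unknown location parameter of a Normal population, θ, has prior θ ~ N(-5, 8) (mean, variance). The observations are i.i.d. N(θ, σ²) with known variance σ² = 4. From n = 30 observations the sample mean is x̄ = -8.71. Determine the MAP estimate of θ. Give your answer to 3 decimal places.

θ̂_MAP = -8.649

n = 30, x̄ = -8.71.
For a Normal prior and Normal likelihood with known variance, the posterior is Normal; its mode equals its mean, the precision-weighted average.
Prior precision 1/σ₀² = 1/8 = 0.125; data precision n/σ² = 30/4 = 7.5.
θ̂ = (0.125·(-5) + 7.5·(-8.71)) / (0.125 + 7.5) = (-65.95)/7.625 = -2638/305 ≈ -8.649.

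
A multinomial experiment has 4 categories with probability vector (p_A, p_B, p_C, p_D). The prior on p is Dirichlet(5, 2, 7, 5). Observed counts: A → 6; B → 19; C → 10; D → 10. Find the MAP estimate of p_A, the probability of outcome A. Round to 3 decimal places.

The posterior is Dirichlet(αᵢ + nᵢ) = Dirichlet(11, 21, 17, 15).
For a Dirichlet(a₁,…,a_K) with all aᵢ > 1, the mode has j-th component (aⱼ − 1)/(Σaᵢ − K).
Here Σaᵢ = 64 and K = 4, so p_A = (11 − 1)/(64 − 4) = 10/60 ≈ 0.167.

MAP estimate of p_A = 0.167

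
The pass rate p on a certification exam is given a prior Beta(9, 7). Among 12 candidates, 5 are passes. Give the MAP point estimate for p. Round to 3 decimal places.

p̂_MAP = 0.500

Prior: Beta(9, 7).
Data: 5 successes in 12 trials. The binomial likelihood contributes p^5(1−p)^7, so the posterior is Beta(9+5, 7+7) = Beta(14, 14).
For Beta(a, b) with a, b > 1 the mode is (a−1)/(a+b−2) = 13/26 ≈ 0.500.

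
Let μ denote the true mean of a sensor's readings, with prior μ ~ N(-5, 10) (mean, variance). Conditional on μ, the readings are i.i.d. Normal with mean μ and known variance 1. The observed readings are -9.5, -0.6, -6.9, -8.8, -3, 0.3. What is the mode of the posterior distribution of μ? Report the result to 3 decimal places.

μ̂_MAP = -4.754

n = 6; x̄ = ((-9.5) + (-0.6) + (-6.9) + (-8.8) + (-3) + 0.3)/6 = -28.5/6 = -4.75.
For a Normal prior and Normal likelihood with known variance, the posterior is Normal; its mode equals its mean, the precision-weighted average.
Prior precision 1/σ₀² = 1/10 = 0.1; data precision n/σ² = 6/1 = 6.
μ̂ = (0.1·(-5) + 6·(-4.75)) / (0.1 + 6) = (-29)/6.1 = -290/61 ≈ -4.754.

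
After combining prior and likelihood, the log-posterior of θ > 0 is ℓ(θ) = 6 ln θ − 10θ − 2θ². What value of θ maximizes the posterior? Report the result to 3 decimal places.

θ̂_MAP = 0.500

ℓ'(θ) = 6/θ − 10 − 4θ. Setting this to zero and multiplying by θ: 4θ² + 10θ − 6 = 0.
θ = (−10 + √(10² + 4·4·6)) / (2·4) = (−10 + √196) / 8 = (−10 + 14)/8 = 1/2.
ℓ''(θ) = −6/θ² − 4 < 0, confirming a maximum.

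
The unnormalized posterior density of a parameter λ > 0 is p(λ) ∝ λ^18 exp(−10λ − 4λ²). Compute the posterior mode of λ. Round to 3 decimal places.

ℓ'(λ) = 18/λ − 10 − 8λ. Setting this to zero and multiplying by λ: 8λ² + 10λ − 18 = 0.
λ = (−10 + √(10² + 4·8·18)) / (2·8) = (−10 + √676) / 16 = (−10 + 26)/16 = 1.
ℓ''(λ) = −18/λ² − 8 < 0, confirming a maximum.

λ̂_MAP = 1.000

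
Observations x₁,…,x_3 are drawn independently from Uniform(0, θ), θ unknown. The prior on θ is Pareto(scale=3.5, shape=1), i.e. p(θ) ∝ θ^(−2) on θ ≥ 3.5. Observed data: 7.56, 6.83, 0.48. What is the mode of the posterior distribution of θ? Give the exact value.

The Uniform(0, θ) likelihood is θ^(−n) for θ ≥ max(xᵢ), zero otherwise. Here max(xᵢ) = 7.56.
Posterior ∝ θ^(−2) · θ^(−3) = θ^(−5) on θ ≥ max(3.5, 7.56) = 7.56.
This density is strictly decreasing in θ, so the posterior mode lies at the lower boundary of the support.

θ̂_MAP = 7.56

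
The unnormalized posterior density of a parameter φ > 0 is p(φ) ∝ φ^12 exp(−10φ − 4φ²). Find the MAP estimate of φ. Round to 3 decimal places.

ℓ'(φ) = 12/φ − 10 − 8φ. Setting this to zero and multiplying by φ: 8φ² + 10φ − 12 = 0.
φ = (−10 + √(10² + 4·8·12)) / (2·8) = (−10 + √484) / 16 = (−10 + 22)/16 = 3/4.
ℓ''(φ) = −12/φ² − 8 < 0, confirming a maximum.

φ̂_MAP = 0.750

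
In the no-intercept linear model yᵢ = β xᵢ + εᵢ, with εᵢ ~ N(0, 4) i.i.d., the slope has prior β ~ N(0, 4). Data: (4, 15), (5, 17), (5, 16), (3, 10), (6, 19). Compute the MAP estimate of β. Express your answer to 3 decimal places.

log p(β | y) = −Σ(yᵢ − βxᵢ)²/(2·4) − β²/(2·4) + const.
Setting the derivative to zero: Σxᵢ(yᵢ − βxᵢ)/4 − β/4 = 0, so β = Σxᵢyᵢ / (Σxᵢ² + σ²/τ²).
Σxᵢyᵢ = 4·15 + 5·17 + 5·16 + 3·10 + 6·19 = 369; Σxᵢ² = 111; σ²/τ² = 1.
β̂_MAP = 369 / (111 + 1) = 369/112 ≈ 3.295.

β̂_MAP = 3.295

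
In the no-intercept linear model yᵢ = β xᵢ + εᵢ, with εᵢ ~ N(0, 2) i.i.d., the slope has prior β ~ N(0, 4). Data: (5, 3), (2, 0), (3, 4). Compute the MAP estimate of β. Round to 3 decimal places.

β̂_MAP = 0.701

log p(β | y) = −Σ(yᵢ − βxᵢ)²/(2·2) − β²/(2·4) + const.
Setting the derivative to zero: Σxᵢ(yᵢ − βxᵢ)/2 − β/4 = 0, so β = Σxᵢyᵢ / (Σxᵢ² + σ²/τ²).
Σxᵢyᵢ = 5·3 + 2·0 + 3·4 = 27; Σxᵢ² = 38; σ²/τ² = 0.5.
β̂_MAP = 27 / (38 + 0.5) = 27/38.5 ≈ 0.701.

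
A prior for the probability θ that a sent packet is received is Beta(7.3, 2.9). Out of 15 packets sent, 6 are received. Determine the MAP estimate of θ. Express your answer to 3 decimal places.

θ̂_MAP = 0.530

Prior: Beta(7.3, 2.9).
Data: 6 successes in 15 trials. The binomial likelihood contributes θ^6(1−θ)^9, so the posterior is Beta(7.3+6, 2.9+9) = Beta(13.3, 11.9).
For Beta(a, b) with a, b > 1 the mode is (a−1)/(a+b−2) = 12.3/23.2 ≈ 0.530.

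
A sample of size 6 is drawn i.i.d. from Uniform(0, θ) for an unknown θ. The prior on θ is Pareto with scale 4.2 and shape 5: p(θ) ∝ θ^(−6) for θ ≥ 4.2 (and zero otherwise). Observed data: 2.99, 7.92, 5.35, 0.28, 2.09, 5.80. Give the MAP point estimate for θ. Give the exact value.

The Uniform(0, θ) likelihood is θ^(−n) for θ ≥ max(xᵢ), zero otherwise. Here max(xᵢ) = 7.92.
Posterior ∝ θ^(−6) · θ^(−6) = θ^(−12) on θ ≥ max(4.2, 7.92) = 7.92.
This density is strictly decreasing in θ, so the posterior mode lies at the lower boundary of the support.

θ̂_MAP = 7.92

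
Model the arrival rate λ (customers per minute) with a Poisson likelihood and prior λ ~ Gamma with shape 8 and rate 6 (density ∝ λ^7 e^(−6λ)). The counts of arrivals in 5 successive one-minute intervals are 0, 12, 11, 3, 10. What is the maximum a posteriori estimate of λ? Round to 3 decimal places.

λ̂_MAP = 3.909

Σxᵢ = 0+12+11+3+10 = 36, with n = 5.
Posterior ∝ λ^7e^(−6λ) · λ^36e^(−5λ) = λ^43e^(−11λ), i.e. Gamma(shape=44, rate=11).
The mode of a Gamma(a, b) with a ≥ 1 (shape–rate) is (a−1)/b = 43/11 ≈ 3.909.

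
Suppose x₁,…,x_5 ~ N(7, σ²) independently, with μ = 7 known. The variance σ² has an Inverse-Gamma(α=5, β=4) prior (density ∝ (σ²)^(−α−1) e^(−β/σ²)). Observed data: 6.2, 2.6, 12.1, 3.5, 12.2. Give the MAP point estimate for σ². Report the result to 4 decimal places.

Sum of squared deviations about the known mean: SS = (6.2−7)² + (2.6−7)² + (12.1−7)² + (3.5−7)² + (12.2−7)² = 85.3.
The Normal likelihood contributes (σ²)^(−n/2) exp(−SS/(2σ²)), so the posterior is Inverse-Gamma(α + n/2, β + SS/2) = Inverse-Gamma(7.5, 46.65).
The mode of Inverse-Gamma(a, b) is b/(a+1) = 46.65/8.5 ≈ 5.4882.

σ̂²_MAP = 5.4882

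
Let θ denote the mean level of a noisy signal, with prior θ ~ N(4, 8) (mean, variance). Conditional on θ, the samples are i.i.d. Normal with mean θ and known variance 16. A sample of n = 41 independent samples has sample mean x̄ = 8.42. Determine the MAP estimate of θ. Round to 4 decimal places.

θ̂_MAP = 8.2144

n = 41, x̄ = 8.42.
For a Normal prior and Normal likelihood with known variance, the posterior is Normal; its mode equals its mean, the precision-weighted average.
Prior precision 1/σ₀² = 1/8 = 0.125; data precision n/σ² = 41/16 = 2.5625.
θ̂ = (0.125·4 + 2.5625·8.42) / (0.125 + 2.5625) = 22.07625/2.6875 = 17661/2150 ≈ 8.2144.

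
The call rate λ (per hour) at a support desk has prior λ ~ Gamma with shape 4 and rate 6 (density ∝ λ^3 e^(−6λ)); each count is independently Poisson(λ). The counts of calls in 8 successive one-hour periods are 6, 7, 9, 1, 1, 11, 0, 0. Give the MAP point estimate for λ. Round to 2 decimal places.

λ̂_MAP = 2.71

Σxᵢ = 6+7+9+1+1+11+0+0 = 35, with n = 8.
Posterior ∝ λ^3e^(−6λ) · λ^35e^(−8λ) = λ^38e^(−14λ), i.e. Gamma(shape=39, rate=14).
The mode of a Gamma(a, b) with a ≥ 1 (shape–rate) is (a−1)/b = 38/14 ≈ 2.71.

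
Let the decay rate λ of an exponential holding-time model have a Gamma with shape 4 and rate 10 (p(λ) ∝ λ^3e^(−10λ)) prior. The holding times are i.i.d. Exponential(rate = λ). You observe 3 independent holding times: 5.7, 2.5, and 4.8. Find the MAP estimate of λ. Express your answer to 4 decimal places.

λ̂_MAP = 0.2609

The Exponential(rate=λ) likelihood is ∝ λ^n e^(−λΣtᵢ). Here n = 3 and Σtᵢ = 5.7 + 2.5 + 4.8 = 13.
Posterior ∝ λ^3e^(−10λ) · λ^3e^(−13λ) = λ^6e^(−23λ), i.e. Gamma(7, 23).
Mode = (a−1)/b = 6/23 ≈ 0.2609.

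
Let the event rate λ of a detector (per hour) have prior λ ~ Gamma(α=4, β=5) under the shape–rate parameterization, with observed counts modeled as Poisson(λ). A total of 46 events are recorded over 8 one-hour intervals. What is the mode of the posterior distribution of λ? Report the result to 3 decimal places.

Σxᵢ = 46, n = 8.
Posterior ∝ λ^3e^(−5λ) · λ^46e^(−8λ) = λ^49e^(−13λ), i.e. Gamma(shape=50, rate=13).
The mode of a Gamma(a, b) with a ≥ 1 (shape–rate) is (a−1)/b = 49/13 ≈ 3.769.

λ̂_MAP = 3.769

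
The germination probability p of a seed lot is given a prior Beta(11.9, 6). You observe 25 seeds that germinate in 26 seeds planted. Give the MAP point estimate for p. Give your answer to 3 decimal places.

p̂_MAP = 0.857

Prior: Beta(11.9, 6).
Data: 25 successes in 26 trials. The binomial likelihood contributes p^25(1−p)^1, so the posterior is Beta(11.9+25, 6+1) = Beta(36.9, 7).
For Beta(a, b) with a, b > 1 the mode is (a−1)/(a+b−2) = 35.9/41.9 ≈ 0.857.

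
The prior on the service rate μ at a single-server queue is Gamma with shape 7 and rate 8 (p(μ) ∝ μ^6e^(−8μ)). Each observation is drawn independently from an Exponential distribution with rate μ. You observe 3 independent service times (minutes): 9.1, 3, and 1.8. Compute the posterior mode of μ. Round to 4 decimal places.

The Exponential(rate=μ) likelihood is ∝ μ^n e^(−μΣtᵢ). Here n = 3 and Σtᵢ = 9.1 + 3 + 1.8 = 13.9.
Posterior ∝ μ^6e^(−8μ) · μ^3e^(−13.9μ) = μ^9e^(−21.9μ), i.e. Gamma(10, 21.9).
Mode = (a−1)/b = 9/21.9 ≈ 0.4110.

μ̂_MAP = 0.4110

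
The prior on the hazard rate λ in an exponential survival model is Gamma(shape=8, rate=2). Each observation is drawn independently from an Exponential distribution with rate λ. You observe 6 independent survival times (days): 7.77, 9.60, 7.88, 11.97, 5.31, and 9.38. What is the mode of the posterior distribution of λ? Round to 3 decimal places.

The Exponential(rate=λ) likelihood is ∝ λ^n e^(−λΣtᵢ). Here n = 6 and Σtᵢ = 7.77 + 9.60 + 7.88 + 11.97 + 5.31 + 9.38 = 51.91.
Posterior ∝ λ^7e^(−2λ) · λ^6e^(−51.91λ) = λ^13e^(−53.91λ), i.e. Gamma(14, 53.91).
Mode = (a−1)/b = 13/53.91 ≈ 0.241.

λ̂_MAP = 0.241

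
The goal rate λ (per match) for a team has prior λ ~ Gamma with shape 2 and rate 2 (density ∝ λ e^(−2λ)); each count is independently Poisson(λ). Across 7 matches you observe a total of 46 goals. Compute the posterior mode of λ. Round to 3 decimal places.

λ̂_MAP = 5.222

Σxᵢ = 46, n = 7.
Posterior ∝ λe^(−2λ) · λ^46e^(−7λ) = λ^47e^(−9λ), i.e. Gamma(shape=48, rate=9).
The mode of a Gamma(a, b) with a ≥ 1 (shape–rate) is (a−1)/b = 47/9 ≈ 5.222.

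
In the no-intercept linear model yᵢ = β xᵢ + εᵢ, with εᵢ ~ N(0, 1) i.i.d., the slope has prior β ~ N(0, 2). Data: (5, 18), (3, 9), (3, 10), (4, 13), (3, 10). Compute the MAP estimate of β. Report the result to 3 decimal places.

β̂_MAP = 3.343

log p(β | y) = −Σ(yᵢ − βxᵢ)²/(2·1) − β²/(2·2) + const.
Setting the derivative to zero: Σxᵢ(yᵢ − βxᵢ)/1 − β/2 = 0, so β = Σxᵢyᵢ / (Σxᵢ² + σ²/τ²).
Σxᵢyᵢ = 5·18 + 3·9 + 3·10 + 4·13 + 3·10 = 229; Σxᵢ² = 68; σ²/τ² = 0.5.
β̂_MAP = 229 / (68 + 0.5) = 229/68.5 ≈ 3.343.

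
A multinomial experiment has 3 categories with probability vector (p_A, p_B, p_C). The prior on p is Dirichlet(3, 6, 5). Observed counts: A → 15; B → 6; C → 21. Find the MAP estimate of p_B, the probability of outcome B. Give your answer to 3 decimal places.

The posterior is Dirichlet(αᵢ + nᵢ) = Dirichlet(18, 12, 26).
For a Dirichlet(a₁,…,a_K) with all aᵢ > 1, the mode has j-th component (aⱼ − 1)/(Σaᵢ − K).
Here Σaᵢ = 56 and K = 3, so p_B = (12 − 1)/(56 − 3) = 11/53 ≈ 0.208.

MAP estimate of p_B = 0.208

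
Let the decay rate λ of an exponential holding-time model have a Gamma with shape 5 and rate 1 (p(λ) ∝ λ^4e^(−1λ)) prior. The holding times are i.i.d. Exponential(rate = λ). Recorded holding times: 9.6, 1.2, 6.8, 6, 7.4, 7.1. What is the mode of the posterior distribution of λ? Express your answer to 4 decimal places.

The Exponential(rate=λ) likelihood is ∝ λ^n e^(−λΣtᵢ). Here n = 6 and Σtᵢ = 9.6 + 1.2 + 6.8 + 6 + 7.4 + 7.1 = 38.1.
Posterior ∝ λ^4e^(−1λ) · λ^6e^(−38.1λ) = λ^10e^(−39.1λ), i.e. Gamma(11, 39.1).
Mode = (a−1)/b = 10/39.1 ≈ 0.2558.

λ̂_MAP = 0.2558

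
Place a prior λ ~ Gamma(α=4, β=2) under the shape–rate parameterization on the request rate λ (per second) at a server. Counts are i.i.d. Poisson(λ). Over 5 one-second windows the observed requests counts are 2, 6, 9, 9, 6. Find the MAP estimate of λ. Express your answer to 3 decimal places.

λ̂_MAP = 5.000

Σxᵢ = 2+6+9+9+6 = 32, with n = 5.
Posterior ∝ λ^3e^(−2λ) · λ^32e^(−5λ) = λ^35e^(−7λ), i.e. Gamma(shape=36, rate=7).
The mode of a Gamma(a, b) with a ≥ 1 (shape–rate) is (a−1)/b = 35/7 ≈ 5.000.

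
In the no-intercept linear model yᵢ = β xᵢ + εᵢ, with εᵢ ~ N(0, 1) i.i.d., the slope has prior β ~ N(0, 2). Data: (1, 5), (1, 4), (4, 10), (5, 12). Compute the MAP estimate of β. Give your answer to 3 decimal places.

β̂_MAP = 2.506

log p(β | y) = −Σ(yᵢ − βxᵢ)²/(2·1) − β²/(2·2) + const.
Setting the derivative to zero: Σxᵢ(yᵢ − βxᵢ)/1 − β/2 = 0, so β = Σxᵢyᵢ / (Σxᵢ² + σ²/τ²).
Σxᵢyᵢ = 1·5 + 1·4 + 4·10 + 5·12 = 109; Σxᵢ² = 43; σ²/τ² = 0.5.
β̂_MAP = 109 / (43 + 0.5) = 109/43.5 ≈ 2.506.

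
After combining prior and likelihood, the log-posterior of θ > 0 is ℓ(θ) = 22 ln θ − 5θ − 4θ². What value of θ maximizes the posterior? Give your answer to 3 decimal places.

θ̂_MAP = 1.375

ℓ'(θ) = 22/θ − 5 − 8θ. Setting this to zero and multiplying by θ: 8θ² + 5θ − 22 = 0.
θ = (−5 + √(5² + 4·8·22)) / (2·8) = (−5 + √729) / 16 = (−5 + 27)/16 = 11/8.
ℓ''(θ) = −22/θ² − 8 < 0, confirming a maximum.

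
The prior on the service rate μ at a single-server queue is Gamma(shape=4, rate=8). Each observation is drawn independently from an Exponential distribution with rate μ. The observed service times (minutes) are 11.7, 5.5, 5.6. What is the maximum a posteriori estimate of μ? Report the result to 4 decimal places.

μ̂_MAP = 0.1948

The Exponential(rate=μ) likelihood is ∝ μ^n e^(−μΣtᵢ). Here n = 3 and Σtᵢ = 11.7 + 5.5 + 5.6 = 22.8.
Posterior ∝ μ^3e^(−8μ) · μ^3e^(−22.8μ) = μ^6e^(−30.8μ), i.e. Gamma(7, 30.8).
Mode = (a−1)/b = 6/30.8 ≈ 0.1948.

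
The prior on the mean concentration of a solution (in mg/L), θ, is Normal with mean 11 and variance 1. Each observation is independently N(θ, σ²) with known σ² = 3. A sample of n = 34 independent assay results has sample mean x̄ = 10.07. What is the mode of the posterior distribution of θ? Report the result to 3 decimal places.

θ̂_MAP = 10.145

n = 34, x̄ = 10.07.
For a Normal prior and Normal likelihood with known variance, the posterior is Normal; its mode equals its mean, the precision-weighted average.
Prior precision 1/σ₀² = 1/1 = 1; data precision n/σ² = 34/3.
θ̂ = (1·11 + (34/3)·10.07) / (1 + 34/3) = (18769/150)/(37/3) = 18769/1850 ≈ 10.145.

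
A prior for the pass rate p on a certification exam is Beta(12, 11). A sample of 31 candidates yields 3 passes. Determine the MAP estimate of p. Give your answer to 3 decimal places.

Prior: Beta(12, 11).
Data: 3 successes in 31 trials. The binomial likelihood contributes p^3(1−p)^28, so the posterior is Beta(12+3, 11+28) = Beta(15, 39).
For Beta(a, b) with a, b > 1 the mode is (a−1)/(a+b−2) = 14/52 ≈ 0.269.

p̂_MAP = 0.269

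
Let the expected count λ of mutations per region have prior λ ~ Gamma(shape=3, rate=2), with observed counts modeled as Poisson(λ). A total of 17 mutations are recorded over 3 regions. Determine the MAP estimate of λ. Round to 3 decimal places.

λ̂_MAP = 3.800

Σxᵢ = 17, n = 3.
Posterior ∝ λ^2e^(−2λ) · λ^17e^(−3λ) = λ^19e^(−5λ), i.e. Gamma(shape=20, rate=5).
The mode of a Gamma(a, b) with a ≥ 1 (shape–rate) is (a−1)/b = 19/5 ≈ 3.800.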